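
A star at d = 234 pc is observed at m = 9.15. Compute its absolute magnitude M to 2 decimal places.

2.30

M = m − 5 log₁₀(d/10 pc) = 9.15 − 5 log₁₀(234/10)
  = 9.15 − 5 × 1.369 = 9.15 − 6.85 = 2.30.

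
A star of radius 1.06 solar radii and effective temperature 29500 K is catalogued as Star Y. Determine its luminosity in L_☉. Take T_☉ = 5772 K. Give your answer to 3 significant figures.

767 L_☉

L/L_☉ = (R/R_☉)² (T/T_☉)⁴ = (1.06)² × (29500/5772)⁴
       = 1.124 × (5.111)⁴ = 1.124 × 682.3 = 766.6.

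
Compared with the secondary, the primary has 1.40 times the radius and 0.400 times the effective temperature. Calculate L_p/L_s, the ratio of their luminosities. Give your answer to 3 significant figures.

From the Stefan–Boltzmann law, L ∝ R²T⁴, so
L_p/L_s = (R_p/R_s)² (T_p/T_s)⁴ = (1.40)² × (0.400)⁴ = 1.960 × 0.02560 = 0.05018.

0.0502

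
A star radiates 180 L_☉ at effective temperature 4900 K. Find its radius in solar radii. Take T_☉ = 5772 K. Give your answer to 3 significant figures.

R/R_☉ = √(L/L_☉) / (T/T_☉)² = √(180) / (0.8489)²
       = 13.42 / 0.7207 = 18.62.

18.6 solar radii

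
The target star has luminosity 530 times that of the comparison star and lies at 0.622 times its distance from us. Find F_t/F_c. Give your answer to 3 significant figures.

F = L/(4πd²), so F_t/F_c = (L_t/L_c) / (d_t/d_c)²
= 530 / (0.622)² = 530 / 0.3869 = 1370.

1.37×10^3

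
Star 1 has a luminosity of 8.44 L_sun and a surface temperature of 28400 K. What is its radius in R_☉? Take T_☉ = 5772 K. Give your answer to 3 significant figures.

R/R_☉ = √(L/L_☉) / (T/T_☉)² = √(8.44) / (4.920)²
       = 2.905 / 24.21 = 0.1200.

0.120 R_☉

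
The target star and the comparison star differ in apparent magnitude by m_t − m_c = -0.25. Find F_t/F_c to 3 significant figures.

F_t/F_c = 10^(−(m_t − m_c)/2.5) = 10^(0.25/2.5) = 10^0.100 = 1.259.

1.26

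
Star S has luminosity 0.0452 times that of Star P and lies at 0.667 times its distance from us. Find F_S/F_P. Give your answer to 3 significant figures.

F = L/(4πd²), so F_S/F_P = (L_S/L_P) / (d_S/d_P)²
= 0.0452 / (0.667)² = 0.0452 / 0.4449 = 0.1016.

0.102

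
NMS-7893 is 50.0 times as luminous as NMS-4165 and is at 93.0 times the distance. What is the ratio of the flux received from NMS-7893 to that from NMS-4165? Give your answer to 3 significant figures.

0.00578

F = L/(4πd²), so F_NMS-7893/F_NMS-4165 = (L_NMS-7893/L_NMS-4165) / (d_NMS-7893/d_NMS-4165)²
= 50.0 / (93.0)² = 50.0 / 8649 = 0.005781.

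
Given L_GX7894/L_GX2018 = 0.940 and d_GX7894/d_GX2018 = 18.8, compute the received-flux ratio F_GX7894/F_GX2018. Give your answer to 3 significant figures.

F = L/(4πd²), so F_GX7894/F_GX2018 = (L_GX7894/L_GX2018) / (d_GX7894/d_GX2018)²
= 0.940 / (18.8)² = 0.940 / 353.4 = 0.002660.

0.00266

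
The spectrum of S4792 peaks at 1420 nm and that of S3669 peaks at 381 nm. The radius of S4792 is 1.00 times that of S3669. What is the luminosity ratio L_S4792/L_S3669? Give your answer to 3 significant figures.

0.00518

Wien's law gives T ∝ 1/λ_max, so T_S4792/T_S3669 = λ_S3669/λ_S4792 = 381/1420 = 0.2683.
Then L ∝ R²T⁴ gives L_S4792/L_S3669 = (1.00)² × (0.2683)⁴ = 1.000 × 0.005183 = 0.005183.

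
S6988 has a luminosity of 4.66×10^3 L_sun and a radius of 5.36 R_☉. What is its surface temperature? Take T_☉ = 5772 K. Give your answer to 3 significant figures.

T/T_☉ = (L/L_☉)^(1/4) / (R/R_☉)^(1/2)
T = 5772 × (4.66×10^3)^(1/4) / √(5.36) = 5772 × 8.262 / 2.315 = 2.060×10^4 K.

2.06×10^4 K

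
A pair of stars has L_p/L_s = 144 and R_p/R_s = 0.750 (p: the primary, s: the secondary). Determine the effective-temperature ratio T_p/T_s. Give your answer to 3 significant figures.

4.00

L ∝ R²T⁴ gives T ∝ (L/R²)^(1/4), so
T_p/T_s = (144 / 0.750²)^(1/4) = (256.0)^(1/4) = 4.000.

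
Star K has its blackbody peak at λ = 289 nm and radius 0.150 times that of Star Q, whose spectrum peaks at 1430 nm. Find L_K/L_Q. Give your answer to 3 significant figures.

Wien's law gives T ∝ 1/λ_max, so T_K/T_Q = λ_Q/λ_K = 1430/289 = 4.948.
Then L ∝ R²T⁴ gives L_K/L_Q = (0.150)² × (4.948)⁴ = 0.02250 × 599.4 = 13.49.

13.5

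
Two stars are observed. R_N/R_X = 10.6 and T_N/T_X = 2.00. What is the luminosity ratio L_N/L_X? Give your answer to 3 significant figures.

1.80×10^3

From the Stefan–Boltzmann law, L ∝ R²T⁴, so
L_N/L_X = (R_N/R_X)² (T_N/T_X)⁴ = (10.6)² × (2.00)⁴ = 112.4 × 16.00 = 1798.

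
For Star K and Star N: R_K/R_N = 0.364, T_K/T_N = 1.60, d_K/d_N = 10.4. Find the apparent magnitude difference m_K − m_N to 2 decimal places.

5.24

L_K/L_N = (0.364)²(1.60)⁴ = 0.8683.
F_K/F_N = (L_K/L_N)/(d_K/d_N)² = 0.8683/108.2 = 0.008028.
m_K − m_N = −2.5 log₁₀(0.008028) = 5.24.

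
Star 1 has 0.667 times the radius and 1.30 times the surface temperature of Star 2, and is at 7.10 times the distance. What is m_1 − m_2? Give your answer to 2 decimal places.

L_1/L_2 = (0.667)²(1.30)⁴ = 1.271.
F_1/F_2 = (L_1/L_2)/(d_1/d_2)² = 1.271/50.41 = 0.02521.
m_1 − m_2 = −2.5 log₁₀(0.02521) = 4.00.

4.00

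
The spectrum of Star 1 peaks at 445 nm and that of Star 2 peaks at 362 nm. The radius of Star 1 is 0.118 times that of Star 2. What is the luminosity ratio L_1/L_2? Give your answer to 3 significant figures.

0.00610

Wien's law gives T ∝ 1/λ_max, so T_1/T_2 = λ_2/λ_1 = 362/445 = 0.8135.
Then L ∝ R²T⁴ gives L_1/L_2 = (0.118)² × (0.8135)⁴ = 0.01392 × 0.4379 = 0.006098.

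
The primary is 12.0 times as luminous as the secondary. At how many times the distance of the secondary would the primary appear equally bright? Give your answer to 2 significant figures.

Equal flux requires L_p/d_p² = L_s/d_s², so d_p/d_s = √(L_p/L_s)
= √(12.0) = 3.464.

3.5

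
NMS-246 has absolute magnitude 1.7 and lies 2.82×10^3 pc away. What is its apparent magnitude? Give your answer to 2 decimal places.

13.95

m = M + 5 log₁₀(d/10 pc) = 1.7 + 5 log₁₀(2.82×10^3/10)
  = 1.7 + 5 × 2.450 = 1.7 + 12.25 = 13.95.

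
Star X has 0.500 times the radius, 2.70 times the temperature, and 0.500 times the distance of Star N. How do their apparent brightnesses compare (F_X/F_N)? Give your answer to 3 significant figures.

53.1

L_X/L_N = (R_X/R_N)²(T_X/T_N)⁴ = (0.500)² × (2.70)⁴ = 13.29.
F_X/F_N = (L_X/L_N)/(d_X/d_N)² = 13.29 / (0.500)² = 53.14.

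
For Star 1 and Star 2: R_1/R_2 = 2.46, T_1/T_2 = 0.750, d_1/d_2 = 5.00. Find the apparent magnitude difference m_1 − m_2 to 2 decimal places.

L_1/L_2 = (2.46)²(0.750)⁴ = 1.915.
F_1/F_2 = (L_1/L_2)/(d_1/d_2)² = 1.915/25.00 = 0.07659.
m_1 − m_2 = −2.5 log₁₀(0.07659) = 2.79.

2.79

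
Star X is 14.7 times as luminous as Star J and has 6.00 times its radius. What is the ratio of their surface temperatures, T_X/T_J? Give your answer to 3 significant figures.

0.799

L ∝ R²T⁴ gives T ∝ (L/R²)^(1/4), so
T_X/T_J = (14.7 / 6.00²)^(1/4) = (0.4083)^(1/4) = 0.7994.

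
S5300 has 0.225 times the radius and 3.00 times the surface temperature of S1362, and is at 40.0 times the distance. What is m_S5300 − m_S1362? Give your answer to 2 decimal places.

6.48

L_S5300/L_S1362 = (0.225)²(3.00)⁴ = 4.101.
F_S5300/F_S1362 = (L_S5300/L_S1362)/(d_S5300/d_S1362)² = 4.101/1600 = 0.002563.
m_S5300 − m_S1362 = −2.5 log₁₀(0.002563) = 6.48.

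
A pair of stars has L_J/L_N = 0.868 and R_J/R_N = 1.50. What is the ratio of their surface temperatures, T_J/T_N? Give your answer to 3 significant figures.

0.788

L ∝ R²T⁴ gives T ∝ (L/R²)^(1/4), so
T_J/T_N = (0.868 / 1.50²)^(1/4) = (0.3858)^(1/4) = 0.7881.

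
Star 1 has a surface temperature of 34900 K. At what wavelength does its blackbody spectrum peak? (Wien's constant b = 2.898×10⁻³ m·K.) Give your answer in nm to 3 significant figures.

83.0 nm

λ_max = b/T = 2.898×10⁻³ / 34900 = 8.30×10^-8 m = 83.04 nm.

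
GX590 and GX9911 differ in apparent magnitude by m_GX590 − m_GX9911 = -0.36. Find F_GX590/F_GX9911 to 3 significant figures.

F_GX590/F_GX9911 = 10^(−(m_GX590 − m_GX9911)/2.5) = 10^(0.36/2.5) = 10^0.144 = 1.393.

1.39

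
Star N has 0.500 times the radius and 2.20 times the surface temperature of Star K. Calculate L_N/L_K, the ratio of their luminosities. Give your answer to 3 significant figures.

From the Stefan–Boltzmann law, L ∝ R²T⁴, so
L_N/L_K = (R_N/R_K)² (T_N/T_K)⁴ = (0.500)² × (2.20)⁴ = 0.2500 × 23.43 = 5.856.

5.86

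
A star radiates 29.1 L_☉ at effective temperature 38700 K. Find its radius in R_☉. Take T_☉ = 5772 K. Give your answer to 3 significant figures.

0.120 R_☉

R/R_☉ = √(L/L_☉) / (T/T_☉)² = √(29.1) / (6.705)²
       = 5.394 / 44.95 = 0.1200.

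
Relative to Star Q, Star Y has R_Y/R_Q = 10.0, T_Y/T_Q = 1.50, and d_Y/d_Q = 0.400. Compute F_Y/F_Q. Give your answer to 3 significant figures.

L_Y/L_Q = (R_Y/R_Q)²(T_Y/T_Q)⁴ = (10.0)² × (1.50)⁴ = 506.2.
F_Y/F_Q = (L_Y/L_Q)/(d_Y/d_Q)² = 506.2 / (0.400)² = 3164.

3.16×10^3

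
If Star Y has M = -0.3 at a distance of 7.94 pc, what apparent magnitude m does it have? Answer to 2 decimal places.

-0.80

m = M + 5 log₁₀(d/10 pc) = -0.3 + 5 log₁₀(7.94/10)
  = -0.3 + 5 × -0.100 = -0.3 + -0.50 = -0.80.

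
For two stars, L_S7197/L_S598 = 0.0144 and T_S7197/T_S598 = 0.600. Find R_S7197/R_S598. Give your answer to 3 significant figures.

0.333

L ∝ R²T⁴ gives R ∝ √L / T², so
R_S7197/R_S598 = √(0.0144) / (0.600)² = 0.1200 / 0.3600 = 0.3333.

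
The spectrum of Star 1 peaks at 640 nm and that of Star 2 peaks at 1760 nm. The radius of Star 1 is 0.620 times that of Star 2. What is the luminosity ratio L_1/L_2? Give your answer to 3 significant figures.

22.0

Wien's law gives T ∝ 1/λ_max, so T_1/T_2 = λ_2/λ_1 = 1760/640 = 2.750.
Then L ∝ R²T⁴ gives L_1/L_2 = (0.620)² × (2.750)⁴ = 0.3844 × 57.19 = 21.98.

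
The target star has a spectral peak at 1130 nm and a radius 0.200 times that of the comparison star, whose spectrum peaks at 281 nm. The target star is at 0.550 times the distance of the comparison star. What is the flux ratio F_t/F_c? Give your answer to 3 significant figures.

5.06×10^-4

Wien's law: T_t/T_c = λ_c/λ_t = 281/1130 = 0.2487.
L_t/L_c = (R_t/R_c)²(T_t/T_c)⁴ = (0.200)²(0.2487)⁴ = 1.530×10^-4.
F_t/F_c = (L_t/L_c)/(d_t/d_c)² = 1.530×10^-4/(0.550)² = 5.056×10^-4.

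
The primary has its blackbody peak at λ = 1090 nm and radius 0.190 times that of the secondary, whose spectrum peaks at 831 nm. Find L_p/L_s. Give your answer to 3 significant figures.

0.0122

Wien's law gives T ∝ 1/λ_max, so T_p/T_s = λ_s/λ_p = 831/1090 = 0.7624.
Then L ∝ R²T⁴ gives L_p/L_s = (0.190)² × (0.7624)⁴ = 0.03610 × 0.3378 = 0.01220.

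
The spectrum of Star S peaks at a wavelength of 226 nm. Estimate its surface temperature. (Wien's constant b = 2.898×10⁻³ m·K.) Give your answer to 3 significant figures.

T = b/λ_max = 2.898×10⁻³ / (226×10⁻⁹) = 1.282×10^4 K.

1.28×10^4 K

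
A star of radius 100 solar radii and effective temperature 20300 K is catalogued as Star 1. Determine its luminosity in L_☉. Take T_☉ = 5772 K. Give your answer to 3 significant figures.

L/L_☉ = (R/R_☉)² (T/T_☉)⁴ = (100)² × (20300/5772)⁴
       = 1.000×10^4 × (3.517)⁴ = 1.000×10^4 × 153.0 = 1.530×10^6.

1.53×10^6 L_☉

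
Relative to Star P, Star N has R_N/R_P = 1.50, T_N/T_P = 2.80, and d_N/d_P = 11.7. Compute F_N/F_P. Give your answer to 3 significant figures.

L_N/L_P = (R_N/R_P)²(T_N/T_P)⁴ = (1.50)² × (2.80)⁴ = 138.3.
F_N/F_P = (L_N/L_P)/(d_N/d_P)² = 138.3 / (11.7)² = 1.010.

1.01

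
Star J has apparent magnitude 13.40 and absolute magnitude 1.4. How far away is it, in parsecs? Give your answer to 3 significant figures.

m − M = 5 log₁₀(d/10 pc)
13.40 − (1.4) = 12.00 = 5 log₁₀(d/10)
d = 10 × 10^(12.00/5) = 10 × 10^2.400 = 2512 pc.

2.51×10^3 pc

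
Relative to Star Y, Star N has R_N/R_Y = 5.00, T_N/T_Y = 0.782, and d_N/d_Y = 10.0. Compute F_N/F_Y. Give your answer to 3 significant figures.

L_N/L_Y = (R_N/R_Y)²(T_N/T_Y)⁴ = (5.00)² × (0.782)⁴ = 9.349.
F_N/F_Y = (L_N/L_Y)/(d_N/d_Y)² = 9.349 / (10.0)² = 0.09349.

0.0935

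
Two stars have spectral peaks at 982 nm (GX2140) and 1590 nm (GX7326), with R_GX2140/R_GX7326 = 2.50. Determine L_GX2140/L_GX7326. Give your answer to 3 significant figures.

Wien's law gives T ∝ 1/λ_max, so T_GX2140/T_GX7326 = λ_GX7326/λ_GX2140 = 1590/982 = 1.619.
Then L ∝ R²T⁴ gives L_GX2140/L_GX7326 = (2.50)² × (1.619)⁴ = 6.250 × 6.873 = 42.96.

43.0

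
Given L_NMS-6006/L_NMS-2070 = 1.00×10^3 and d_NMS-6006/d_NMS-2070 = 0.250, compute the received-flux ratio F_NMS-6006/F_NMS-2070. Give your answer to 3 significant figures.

F = L/(4πd²), so F_NMS-6006/F_NMS-2070 = (L_NMS-6006/L_NMS-2070) / (d_NMS-6006/d_NMS-2070)²
= 1.00×10^3 / (0.250)² = 1.00×10^3 / 0.06250 = 1.600×10^4.

1.60×10^4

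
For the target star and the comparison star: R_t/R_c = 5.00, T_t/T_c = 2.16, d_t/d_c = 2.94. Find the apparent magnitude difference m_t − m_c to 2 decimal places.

-4.50

L_t/L_c = (5.00)²(2.16)⁴ = 544.2.
F_t/F_c = (L_t/L_c)/(d_t/d_c)² = 544.2/8.644 = 62.96.
m_t − m_c = −2.5 log₁₀(62.96) = -4.50.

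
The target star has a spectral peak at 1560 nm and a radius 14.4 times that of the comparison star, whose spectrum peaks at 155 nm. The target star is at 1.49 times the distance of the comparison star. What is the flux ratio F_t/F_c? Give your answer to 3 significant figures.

Wien's law: T_t/T_c = λ_c/λ_t = 155/1560 = 0.09936.
L_t/L_c = (R_t/R_c)²(T_t/T_c)⁴ = (14.4)²(0.09936)⁴ = 0.02021.
F_t/F_c = (L_t/L_c)/(d_t/d_c)² = 0.02021/(1.49)² = 0.009103.

0.00910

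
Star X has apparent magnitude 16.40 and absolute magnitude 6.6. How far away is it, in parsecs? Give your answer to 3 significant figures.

912 pc

m − M = 5 log₁₀(d/10 pc)
16.40 − (6.6) = 9.80 = 5 log₁₀(d/10)
d = 10 × 10^(9.80/5) = 10 × 10^1.960 = 912.0 pc.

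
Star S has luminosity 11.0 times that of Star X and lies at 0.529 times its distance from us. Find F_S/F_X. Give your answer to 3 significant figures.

F = L/(4πd²), so F_S/F_X = (L_S/L_X) / (d_S/d_X)²
= 11.0 / (0.529)² = 11.0 / 0.2798 = 39.31.

39.3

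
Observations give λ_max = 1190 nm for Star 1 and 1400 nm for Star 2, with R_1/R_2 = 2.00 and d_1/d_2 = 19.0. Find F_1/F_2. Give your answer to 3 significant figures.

Wien's law: T_1/T_2 = λ_2/λ_1 = 1400/1190 = 1.176.
L_1/L_2 = (R_1/R_2)²(T_1/T_2)⁴ = (2.00)²(1.176)⁴ = 7.663.
F_1/F_2 = (L_1/L_2)/(d_1/d_2)² = 7.663/(19.0)² = 0.02123.

0.0212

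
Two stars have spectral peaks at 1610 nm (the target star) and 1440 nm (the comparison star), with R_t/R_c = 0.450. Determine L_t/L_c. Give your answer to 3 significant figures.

0.130

Wien's law gives T ∝ 1/λ_max, so T_t/T_c = λ_c/λ_t = 1440/1610 = 0.8944.
Then L ∝ R²T⁴ gives L_t/L_c = (0.450)² × (0.8944)⁴ = 0.2025 × 0.6400 = 0.1296.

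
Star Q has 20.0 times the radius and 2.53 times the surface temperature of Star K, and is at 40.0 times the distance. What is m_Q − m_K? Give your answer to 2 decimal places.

L_Q/L_K = (20.0)²(2.53)⁴ = 1.639×10^4.
F_Q/F_K = (L_Q/L_K)/(d_Q/d_K)² = 1.639×10^4/1600 = 10.24.
m_Q − m_K = −2.5 log₁₀(10.24) = -2.53.

-2.53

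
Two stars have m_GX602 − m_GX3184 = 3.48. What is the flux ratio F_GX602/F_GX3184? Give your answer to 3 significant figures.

0.0406

F_GX602/F_GX3184 = 10^(−(m_GX602 − m_GX3184)/2.5) = 10^(-3.48/2.5) = 10^-1.392 = 0.04055.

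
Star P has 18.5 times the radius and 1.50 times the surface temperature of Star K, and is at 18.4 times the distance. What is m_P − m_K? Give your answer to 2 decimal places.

-1.77

L_P/L_K = (18.5)²(1.50)⁴ = 1733.
F_P/F_K = (L_P/L_K)/(d_P/d_K)² = 1733/338.6 = 5.118.
m_P − m_K = −2.5 log₁₀(5.118) = -1.77.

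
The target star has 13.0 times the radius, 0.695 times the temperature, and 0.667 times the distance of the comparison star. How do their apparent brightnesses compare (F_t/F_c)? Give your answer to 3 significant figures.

88.6

L_t/L_c = (R_t/R_c)²(T_t/T_c)⁴ = (13.0)² × (0.695)⁴ = 39.43.
F_t/F_c = (L_t/L_c)/(d_t/d_c)² = 39.43 / (0.667)² = 88.63.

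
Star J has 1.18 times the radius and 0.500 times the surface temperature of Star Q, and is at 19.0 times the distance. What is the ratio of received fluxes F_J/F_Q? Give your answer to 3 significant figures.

2.41×10^-4

L_J/L_Q = (R_J/R_Q)²(T_J/T_Q)⁴ = (1.18)² × (0.500)⁴ = 0.08702.
F_J/F_Q = (L_J/L_Q)/(d_J/d_Q)² = 0.08702 / (19.0)² = 2.411×10^-4.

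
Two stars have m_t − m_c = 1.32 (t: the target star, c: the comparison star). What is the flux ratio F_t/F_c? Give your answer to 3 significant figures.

0.296

F_t/F_c = 10^(−(m_t − m_c)/2.5) = 10^(-1.32/2.5) = 10^-0.528 = 0.2965.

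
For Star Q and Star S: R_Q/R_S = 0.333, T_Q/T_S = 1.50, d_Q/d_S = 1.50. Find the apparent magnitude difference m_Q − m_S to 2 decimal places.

1.51

L_Q/L_S = (0.333)²(1.50)⁴ = 0.5614.
F_Q/F_S = (L_Q/L_S)/(d_Q/d_S)² = 0.5614/2.250 = 0.2495.
m_Q − m_S = −2.5 log₁₀(0.2495) = 1.51.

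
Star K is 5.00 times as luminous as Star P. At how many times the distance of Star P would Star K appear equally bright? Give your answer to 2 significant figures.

2.2

Equal flux requires L_K/d_K² = L_P/d_P², so d_K/d_P = √(L_K/L_P)
= √(5.00) = 2.236.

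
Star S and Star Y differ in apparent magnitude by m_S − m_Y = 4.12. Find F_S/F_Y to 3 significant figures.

0.0225

F_S/F_Y = 10^(−(m_S − m_Y)/2.5) = 10^(-4.12/2.5) = 10^-1.648 = 0.02249.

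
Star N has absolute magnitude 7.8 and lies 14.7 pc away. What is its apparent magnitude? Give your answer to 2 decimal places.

8.64

m = M + 5 log₁₀(d/10 pc) = 7.8 + 5 log₁₀(14.7/10)
  = 7.8 + 5 × 0.167 = 7.8 + 0.84 = 8.64.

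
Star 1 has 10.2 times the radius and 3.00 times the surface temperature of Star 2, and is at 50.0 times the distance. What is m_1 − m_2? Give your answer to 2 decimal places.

-1.32

L_1/L_2 = (10.2)²(3.00)⁴ = 8427.
F_1/F_2 = (L_1/L_2)/(d_1/d_2)² = 8427/2500 = 3.371.
m_1 − m_2 = −2.5 log₁₀(3.371) = -1.32.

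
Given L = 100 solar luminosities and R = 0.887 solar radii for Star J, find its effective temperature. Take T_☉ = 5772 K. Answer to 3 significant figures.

1.94×10^4 K

T/T_☉ = (L/L_☉)^(1/4) / (R/R_☉)^(1/2)
T = 5772 × (100)^(1/4) / √(0.887) = 5772 × 3.162 / 0.9418 = 1.938×10^4 K.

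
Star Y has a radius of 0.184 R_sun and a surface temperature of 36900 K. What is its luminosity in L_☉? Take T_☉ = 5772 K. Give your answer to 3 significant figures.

56.6 L_☉

L/L_☉ = (R/R_☉)² (T/T_☉)⁴ = (0.184)² × (36900/5772)⁴
       = 0.03386 × (6.393)⁴ = 0.03386 × 1670 = 56.55.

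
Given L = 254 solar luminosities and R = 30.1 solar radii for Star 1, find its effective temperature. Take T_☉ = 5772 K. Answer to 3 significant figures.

4.20×10^3 K

T/T_☉ = (L/L_☉)^(1/4) / (R/R_☉)^(1/2)
T = 5772 × (254)^(1/4) / √(30.1) = 5772 × 3.992 / 5.486 = 4200 K.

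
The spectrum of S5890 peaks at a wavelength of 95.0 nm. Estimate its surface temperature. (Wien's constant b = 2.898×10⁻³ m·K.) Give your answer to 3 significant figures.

T = b/λ_max = 2.898×10⁻³ / (95.0×10⁻⁹) = 3.051×10^4 K.

3.05×10^4 K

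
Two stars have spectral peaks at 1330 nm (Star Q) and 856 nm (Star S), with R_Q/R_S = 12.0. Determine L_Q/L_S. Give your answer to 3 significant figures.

24.7

Wien's law gives T ∝ 1/λ_max, so T_Q/T_S = λ_S/λ_Q = 856/1330 = 0.6436.
Then L ∝ R²T⁴ gives L_Q/L_S = (12.0)² × (0.6436)⁴ = 144.0 × 0.1716 = 24.71.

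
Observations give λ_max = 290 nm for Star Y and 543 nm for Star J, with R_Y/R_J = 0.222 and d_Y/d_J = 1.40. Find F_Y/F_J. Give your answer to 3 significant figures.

0.309

Wien's law: T_Y/T_J = λ_J/λ_Y = 543/290 = 1.872.
L_Y/L_J = (R_Y/R_J)²(T_Y/T_J)⁴ = (0.222)²(1.872)⁴ = 0.6058.
F_Y/F_J = (L_Y/L_J)/(d_Y/d_J)² = 0.6058/(1.40)² = 0.3091.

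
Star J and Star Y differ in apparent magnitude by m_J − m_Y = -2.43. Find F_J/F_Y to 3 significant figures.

F_J/F_Y = 10^(−(m_J − m_Y)/2.5) = 10^(2.43/2.5) = 10^0.972 = 9.376.

9.38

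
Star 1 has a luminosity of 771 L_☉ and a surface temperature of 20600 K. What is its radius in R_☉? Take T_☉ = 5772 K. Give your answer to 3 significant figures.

2.18 R_☉

R/R_☉ = √(L/L_☉) / (T/T_☉)² = √(771) / (3.569)²
       = 27.77 / 12.74 = 2.180.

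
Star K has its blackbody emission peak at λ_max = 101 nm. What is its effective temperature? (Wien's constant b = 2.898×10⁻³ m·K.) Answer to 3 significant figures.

T = b/λ_max = 2.898×10⁻³ / (101×10⁻⁹) = 2.869×10^4 K.

2.87×10^4 K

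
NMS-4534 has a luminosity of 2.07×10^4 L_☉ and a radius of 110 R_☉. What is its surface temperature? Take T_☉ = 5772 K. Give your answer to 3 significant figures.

T/T_☉ = (L/L_☉)^(1/4) / (R/R_☉)^(1/2)
T = 5772 × (2.07×10^4)^(1/4) / √(110) = 5772 × 11.99 / 10.49 = 6601 K.

6.60×10^3 K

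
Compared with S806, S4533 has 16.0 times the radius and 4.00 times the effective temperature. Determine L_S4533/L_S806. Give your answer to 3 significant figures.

From the Stefan–Boltzmann law, L ∝ R²T⁴, so
L_S4533/L_S806 = (R_S4533/R_S806)² (T_S4533/T_S806)⁴ = (16.0)² × (4.00)⁴ = 256.0 × 256.0 = 6.554×10^4.

6.55×10^4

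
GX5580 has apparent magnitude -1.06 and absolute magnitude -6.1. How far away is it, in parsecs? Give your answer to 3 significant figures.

102 pc

m − M = 5 log₁₀(d/10 pc)
-1.06 − (-6.1) = 5.04 = 5 log₁₀(d/10)
d = 10 × 10^(5.04/5) = 10 × 10^1.008 = 101.9 pc.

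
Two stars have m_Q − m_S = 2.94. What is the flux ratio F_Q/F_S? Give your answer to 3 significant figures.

F_Q/F_S = 10^(−(m_Q − m_S)/2.5) = 10^(-2.94/2.5) = 10^-1.176 = 0.06668.

0.0667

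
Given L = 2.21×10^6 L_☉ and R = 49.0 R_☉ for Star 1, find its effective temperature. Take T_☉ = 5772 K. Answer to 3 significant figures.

T/T_☉ = (L/L_☉)^(1/4) / (R/R_☉)^(1/2)
T = 5772 × (2.21×10^6)^(1/4) / √(49.0) = 5772 × 38.56 / 7.000 = 3.179×10^4 K.

3.18×10^4 K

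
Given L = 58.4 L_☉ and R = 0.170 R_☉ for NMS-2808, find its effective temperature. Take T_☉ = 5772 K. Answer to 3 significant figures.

T/T_☉ = (L/L_☉)^(1/4) / (R/R_☉)^(1/2)
T = 5772 × (58.4)^(1/4) / √(0.170) = 5772 × 2.764 / 0.4123 = 3.870×10^4 K.

3.87×10^4 K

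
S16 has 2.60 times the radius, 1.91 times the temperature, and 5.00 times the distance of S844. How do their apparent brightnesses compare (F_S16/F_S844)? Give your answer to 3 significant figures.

L_S16/L_S844 = (R_S16/R_S844)²(T_S16/T_S844)⁴ = (2.60)² × (1.91)⁴ = 89.97.
F_S16/F_S844 = (L_S16/L_S844)/(d_S16/d_S844)² = 89.97 / (5.00)² = 3.599.

3.60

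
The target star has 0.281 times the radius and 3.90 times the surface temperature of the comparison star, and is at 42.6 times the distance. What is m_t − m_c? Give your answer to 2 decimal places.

L_t/L_c = (0.281)²(3.90)⁴ = 18.27.
F_t/F_c = (L_t/L_c)/(d_t/d_c)² = 18.27/1815 = 0.01007.
m_t − m_c = −2.5 log₁₀(0.01007) = 4.99.

4.99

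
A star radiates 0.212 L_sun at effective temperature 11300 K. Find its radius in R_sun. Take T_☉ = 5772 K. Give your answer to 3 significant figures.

R/R_☉ = √(L/L_☉) / (T/T_☉)² = √(0.212) / (1.958)²
       = 0.4604 / 3.833 = 0.1201.

0.120 R_sun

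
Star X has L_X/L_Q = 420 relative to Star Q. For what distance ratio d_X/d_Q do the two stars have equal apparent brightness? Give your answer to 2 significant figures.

Equal flux requires L_X/d_X² = L_Q/d_Q², so d_X/d_Q = √(L_X/L_Q)
= √(420) = 20.49.

20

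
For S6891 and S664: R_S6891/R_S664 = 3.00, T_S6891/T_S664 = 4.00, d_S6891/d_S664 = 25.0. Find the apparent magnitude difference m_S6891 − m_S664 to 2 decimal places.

L_S6891/L_S664 = (3.00)²(4.00)⁴ = 2304.
F_S6891/F_S664 = (L_S6891/L_S664)/(d_S6891/d_S664)² = 2304/625.0 = 3.686.
m_S6891 − m_S664 = −2.5 log₁₀(3.686) = -1.42.

-1.42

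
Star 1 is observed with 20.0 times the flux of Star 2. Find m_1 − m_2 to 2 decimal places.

-3.25

m_1 − m_2 = −2.5 log₁₀(F_1/F_2) = −2.5 log₁₀(20.0) = −2.5 × (1.301) = -3.253.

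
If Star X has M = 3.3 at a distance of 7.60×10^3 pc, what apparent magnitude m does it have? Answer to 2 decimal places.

m = M + 5 log₁₀(d/10 pc) = 3.3 + 5 log₁₀(7.60×10^3/10)
  = 3.3 + 5 × 2.881 = 3.3 + 14.40 = 17.70.

17.70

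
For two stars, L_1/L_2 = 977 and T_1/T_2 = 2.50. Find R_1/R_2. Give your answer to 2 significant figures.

5.0

L ∝ R²T⁴ gives R ∝ √L / T², so
R_1/R_2 = √(977) / (2.50)² = 31.26 / 6.250 = 5.001.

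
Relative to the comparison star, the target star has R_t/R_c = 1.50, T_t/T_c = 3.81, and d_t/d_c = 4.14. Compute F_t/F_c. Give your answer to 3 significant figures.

27.7

L_t/L_c = (R_t/R_c)²(T_t/T_c)⁴ = (1.50)² × (3.81)⁴ = 474.1.
F_t/F_c = (L_t/L_c)/(d_t/d_c)² = 474.1 / (4.14)² = 27.66.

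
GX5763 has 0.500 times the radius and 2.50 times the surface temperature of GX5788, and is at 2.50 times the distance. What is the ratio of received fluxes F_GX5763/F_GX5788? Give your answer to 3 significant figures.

L_GX5763/L_GX5788 = (R_GX5763/R_GX5788)²(T_GX5763/T_GX5788)⁴ = (0.500)² × (2.50)⁴ = 9.766.
F_GX5763/F_GX5788 = (L_GX5763/L_GX5788)/(d_GX5763/d_GX5788)² = 9.766 / (2.50)² = 1.562.

1.56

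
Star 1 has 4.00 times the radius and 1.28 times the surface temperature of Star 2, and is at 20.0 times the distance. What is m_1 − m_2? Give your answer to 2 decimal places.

2.42

L_1/L_2 = (4.00)²(1.28)⁴ = 42.95.
F_1/F_2 = (L_1/L_2)/(d_1/d_2)² = 42.95/400.0 = 0.1074.
m_1 − m_2 = −2.5 log₁₀(0.1074) = 2.42.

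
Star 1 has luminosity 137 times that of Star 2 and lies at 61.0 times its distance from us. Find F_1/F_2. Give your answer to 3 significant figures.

F = L/(4πd²), so F_1/F_2 = (L_1/L_2) / (d_1/d_2)²
= 137 / (61.0)² = 137 / 3721 = 0.03682.

0.0368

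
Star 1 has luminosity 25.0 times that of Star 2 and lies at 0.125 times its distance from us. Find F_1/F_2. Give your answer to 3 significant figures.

F = L/(4πd²), so F_1/F_2 = (L_1/L_2) / (d_1/d_2)²
= 25.0 / (0.125)² = 25.0 / 0.01562 = 1600.

1.60×10^3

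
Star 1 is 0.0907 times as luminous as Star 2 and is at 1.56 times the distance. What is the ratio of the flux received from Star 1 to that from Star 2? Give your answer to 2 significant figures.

0.037

F = L/(4πd²), so F_1/F_2 = (L_1/L_2) / (d_1/d_2)²
= 0.0907 / (1.56)² = 0.0907 / 2.434 = 0.03727.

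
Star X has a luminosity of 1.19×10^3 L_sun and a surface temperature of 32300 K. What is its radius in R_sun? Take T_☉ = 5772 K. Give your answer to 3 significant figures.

1.10 R_sun

R/R_☉ = √(L/L_☉) / (T/T_☉)² = √(1.19×10^3) / (5.596)²
       = 34.50 / 31.31 = 1.102.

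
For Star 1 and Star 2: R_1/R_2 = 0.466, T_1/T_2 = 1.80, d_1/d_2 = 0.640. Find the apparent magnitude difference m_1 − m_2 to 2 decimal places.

-1.86

L_1/L_2 = (0.466)²(1.80)⁴ = 2.280.
F_1/F_2 = (L_1/L_2)/(d_1/d_2)² = 2.280/0.4096 = 5.565.
m_1 − m_2 = −2.5 log₁₀(5.565) = -1.86.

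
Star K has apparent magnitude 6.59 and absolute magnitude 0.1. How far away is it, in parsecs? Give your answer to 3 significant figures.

199 pc

m − M = 5 log₁₀(d/10 pc)
6.59 − (0.1) = 6.49 = 5 log₁₀(d/10)
d = 10 × 10^(6.49/5) = 10 × 10^1.298 = 198.6 pc.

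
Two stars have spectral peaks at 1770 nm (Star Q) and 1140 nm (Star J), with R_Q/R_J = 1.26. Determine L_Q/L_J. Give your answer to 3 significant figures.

0.273

Wien's law gives T ∝ 1/λ_max, so T_Q/T_J = λ_J/λ_Q = 1140/1770 = 0.6441.
Then L ∝ R²T⁴ gives L_Q/L_J = (1.26)² × (0.6441)⁴ = 1.588 × 0.1721 = 0.2732.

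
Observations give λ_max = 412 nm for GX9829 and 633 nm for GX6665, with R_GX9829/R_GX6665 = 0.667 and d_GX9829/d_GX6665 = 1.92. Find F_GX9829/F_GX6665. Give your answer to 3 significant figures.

0.672

Wien's law: T_GX9829/T_GX6665 = λ_GX6665/λ_GX9829 = 633/412 = 1.536.
L_GX9829/L_GX6665 = (R_GX9829/R_GX6665)²(T_GX9829/T_GX6665)⁴ = (0.667)²(1.536)⁴ = 2.479.
F_GX9829/F_GX6665 = (L_GX9829/L_GX6665)/(d_GX9829/d_GX6665)² = 2.479/(1.92)² = 0.6725.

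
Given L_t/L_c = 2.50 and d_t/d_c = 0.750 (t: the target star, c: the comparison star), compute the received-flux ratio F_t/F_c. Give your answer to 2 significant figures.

F = L/(4πd²), so F_t/F_c = (L_t/L_c) / (d_t/d_c)²
= 2.50 / (0.750)² = 2.50 / 0.5625 = 4.444.

4.4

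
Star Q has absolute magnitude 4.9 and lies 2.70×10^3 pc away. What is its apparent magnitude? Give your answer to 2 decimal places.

17.06

m = M + 5 log₁₀(d/10 pc) = 4.9 + 5 log₁₀(2.70×10^3/10)
  = 4.9 + 5 × 2.431 = 4.9 + 12.16 = 17.06.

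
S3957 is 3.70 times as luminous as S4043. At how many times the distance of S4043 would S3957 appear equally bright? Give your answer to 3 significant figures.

1.92

Equal flux requires L_S3957/d_S3957² = L_S4043/d_S4043², so d_S3957/d_S4043 = √(L_S3957/L_S4043)
= √(3.70) = 1.924.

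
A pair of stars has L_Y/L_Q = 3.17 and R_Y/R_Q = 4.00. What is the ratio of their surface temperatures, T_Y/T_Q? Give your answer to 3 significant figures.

L ∝ R²T⁴ gives T ∝ (L/R²)^(1/4), so
T_Y/T_Q = (3.17 / 4.00²)^(1/4) = (0.1981)^(1/4) = 0.6672.

0.667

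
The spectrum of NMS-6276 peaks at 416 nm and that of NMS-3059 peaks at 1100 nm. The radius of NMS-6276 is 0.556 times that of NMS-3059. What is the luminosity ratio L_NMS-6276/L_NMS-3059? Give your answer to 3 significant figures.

15.1

Wien's law gives T ∝ 1/λ_max, so T_NMS-6276/T_NMS-3059 = λ_NMS-3059/λ_NMS-6276 = 1100/416 = 2.644.
Then L ∝ R²T⁴ gives L_NMS-6276/L_NMS-3059 = (0.556)² × (2.644)⁴ = 0.3091 × 48.89 = 15.11.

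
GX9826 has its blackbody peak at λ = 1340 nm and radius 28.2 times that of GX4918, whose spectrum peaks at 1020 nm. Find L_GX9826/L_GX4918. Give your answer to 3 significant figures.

Wien's law gives T ∝ 1/λ_max, so T_GX9826/T_GX4918 = λ_GX4918/λ_GX9826 = 1020/1340 = 0.7612.
Then L ∝ R²T⁴ gives L_GX9826/L_GX4918 = (28.2)² × (0.7612)⁴ = 795.2 × 0.3357 = 267.0.

267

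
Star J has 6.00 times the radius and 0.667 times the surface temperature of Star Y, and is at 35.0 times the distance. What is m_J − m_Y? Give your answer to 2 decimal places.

5.59

L_J/L_Y = (6.00)²(0.667)⁴ = 7.125.
F_J/F_Y = (L_J/L_Y)/(d_J/d_Y)² = 7.125/1225 = 0.005817.
m_J − m_Y = −2.5 log₁₀(0.005817) = 5.59.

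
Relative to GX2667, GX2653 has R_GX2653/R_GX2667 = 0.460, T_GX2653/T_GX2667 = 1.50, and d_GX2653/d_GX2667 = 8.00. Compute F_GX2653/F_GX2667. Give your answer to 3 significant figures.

0.0167

L_GX2653/L_GX2667 = (R_GX2653/R_GX2667)²(T_GX2653/T_GX2667)⁴ = (0.460)² × (1.50)⁴ = 1.071.
F_GX2653/F_GX2667 = (L_GX2653/L_GX2667)/(d_GX2653/d_GX2667)² = 1.071 / (8.00)² = 0.01674.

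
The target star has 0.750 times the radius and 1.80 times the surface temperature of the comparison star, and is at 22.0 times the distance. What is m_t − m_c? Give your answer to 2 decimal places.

L_t/L_c = (0.750)²(1.80)⁴ = 5.905.
F_t/F_c = (L_t/L_c)/(d_t/d_c)² = 5.905/484.0 = 0.01220.
m_t − m_c = −2.5 log₁₀(0.01220) = 4.78.

4.78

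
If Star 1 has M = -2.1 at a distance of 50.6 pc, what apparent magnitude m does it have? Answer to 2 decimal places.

m = M + 5 log₁₀(d/10 pc) = -2.1 + 5 log₁₀(50.6/10)
  = -2.1 + 5 × 0.704 = -2.1 + 3.52 = 1.42.

1.42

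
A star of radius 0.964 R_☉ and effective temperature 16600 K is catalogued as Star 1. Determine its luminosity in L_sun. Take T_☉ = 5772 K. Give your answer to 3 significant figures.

63.6 L_sun

L/L_☉ = (R/R_☉)² (T/T_☉)⁴ = (0.964)² × (16600/5772)⁴
       = 0.9293 × (2.876)⁴ = 0.9293 × 68.41 = 63.57.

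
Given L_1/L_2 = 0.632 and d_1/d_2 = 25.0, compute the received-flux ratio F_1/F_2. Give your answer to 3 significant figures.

0.00101

F = L/(4πd²), so F_1/F_2 = (L_1/L_2) / (d_1/d_2)²
= 0.632 / (25.0)² = 0.632 / 625.0 = 0.001011.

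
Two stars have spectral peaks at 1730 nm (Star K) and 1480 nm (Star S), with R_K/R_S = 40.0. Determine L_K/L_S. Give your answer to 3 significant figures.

857

Wien's law gives T ∝ 1/λ_max, so T_K/T_S = λ_S/λ_K = 1480/1730 = 0.8555.
Then L ∝ R²T⁴ gives L_K/L_S = (40.0)² × (0.8555)⁴ = 1600 × 0.5356 = 857.0.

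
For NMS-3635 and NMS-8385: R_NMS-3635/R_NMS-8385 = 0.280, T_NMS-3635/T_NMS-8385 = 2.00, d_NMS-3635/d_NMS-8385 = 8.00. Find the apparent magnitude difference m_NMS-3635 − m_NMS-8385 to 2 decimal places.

4.27

L_NMS-3635/L_NMS-8385 = (0.280)²(2.00)⁴ = 1.254.
F_NMS-3635/F_NMS-8385 = (L_NMS-3635/L_NMS-8385)/(d_NMS-3635/d_NMS-8385)² = 1.254/64.00 = 0.01960.
m_NMS-3635 − m_NMS-8385 = −2.5 log₁₀(0.01960) = 4.27.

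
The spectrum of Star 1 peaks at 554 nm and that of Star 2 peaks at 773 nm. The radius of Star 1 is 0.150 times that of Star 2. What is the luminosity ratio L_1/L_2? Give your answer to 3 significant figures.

0.0853

Wien's law gives T ∝ 1/λ_max, so T_1/T_2 = λ_2/λ_1 = 773/554 = 1.395.
Then L ∝ R²T⁴ gives L_1/L_2 = (0.150)² × (1.395)⁴ = 0.02250 × 3.790 = 0.08528.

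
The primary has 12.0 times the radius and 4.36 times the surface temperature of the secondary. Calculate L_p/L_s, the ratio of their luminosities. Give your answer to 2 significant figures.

5.2×10^4

From the Stefan–Boltzmann law, L ∝ R²T⁴, so
L_p/L_s = (R_p/R_s)² (T_p/T_s)⁴ = (12.0)² × (4.36)⁴ = 144.0 × 361.4 = 5.204×10^4.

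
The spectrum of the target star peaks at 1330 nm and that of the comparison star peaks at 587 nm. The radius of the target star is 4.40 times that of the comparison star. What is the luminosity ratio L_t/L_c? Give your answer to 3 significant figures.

Wien's law gives T ∝ 1/λ_max, so T_t/T_c = λ_c/λ_t = 587/1330 = 0.4414.
Then L ∝ R²T⁴ gives L_t/L_c = (4.40)² × (0.4414)⁴ = 19.36 × 0.03794 = 0.7346.

0.735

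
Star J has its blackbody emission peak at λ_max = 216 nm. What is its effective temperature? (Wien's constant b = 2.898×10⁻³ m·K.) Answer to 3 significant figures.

T = b/λ_max = 2.898×10⁻³ / (216×10⁻⁹) = 1.342×10^4 K.

1.34×10^4 K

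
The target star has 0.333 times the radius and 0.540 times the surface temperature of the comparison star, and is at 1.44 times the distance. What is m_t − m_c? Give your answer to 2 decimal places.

5.86

L_t/L_c = (0.333)²(0.540)⁴ = 0.009429.
F_t/F_c = (L_t/L_c)/(d_t/d_c)² = 0.009429/2.074 = 0.004547.
m_t − m_c = −2.5 log₁₀(0.004547) = 5.86.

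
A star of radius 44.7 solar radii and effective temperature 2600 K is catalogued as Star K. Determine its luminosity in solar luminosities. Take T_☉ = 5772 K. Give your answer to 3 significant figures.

82.3 solar luminosities

L/L_☉ = (R/R_☉)² (T/T_☉)⁴ = (44.7)² × (2600/5772)⁴
       = 1998 × (0.4505)⁴ = 1998 × 0.04117 = 82.26.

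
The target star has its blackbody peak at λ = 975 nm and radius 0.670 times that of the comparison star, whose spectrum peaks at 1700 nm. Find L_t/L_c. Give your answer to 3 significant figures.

4.15

Wien's law gives T ∝ 1/λ_max, so T_t/T_c = λ_c/λ_t = 1700/975 = 1.744.
Then L ∝ R²T⁴ gives L_t/L_c = (0.670)² × (1.744)⁴ = 0.4489 × 9.242 = 4.149.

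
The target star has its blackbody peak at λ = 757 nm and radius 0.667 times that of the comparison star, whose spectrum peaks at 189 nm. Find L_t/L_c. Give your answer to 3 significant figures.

0.00173

Wien's law gives T ∝ 1/λ_max, so T_t/T_c = λ_c/λ_t = 189/757 = 0.2497.
Then L ∝ R²T⁴ gives L_t/L_c = (0.667)² × (0.2497)⁴ = 0.4449 × 0.003886 = 0.001729.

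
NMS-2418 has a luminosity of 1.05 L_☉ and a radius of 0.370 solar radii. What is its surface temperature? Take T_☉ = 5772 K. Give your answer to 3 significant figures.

9.61×10^3 K

T/T_☉ = (L/L_☉)^(1/4) / (R/R_☉)^(1/2)
T = 5772 × (1.05)^(1/4) / √(0.370) = 5772 × 1.012 / 0.6083 = 9606 K.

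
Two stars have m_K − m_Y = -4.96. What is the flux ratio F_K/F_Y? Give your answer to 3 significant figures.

96.4

F_K/F_Y = 10^(−(m_K − m_Y)/2.5) = 10^(4.96/2.5) = 10^1.984 = 96.38.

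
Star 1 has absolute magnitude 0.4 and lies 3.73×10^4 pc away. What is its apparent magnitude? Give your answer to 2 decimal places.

m = M + 5 log₁₀(d/10 pc) = 0.4 + 5 log₁₀(3.73×10^4/10)
  = 0.4 + 5 × 3.572 = 0.4 + 17.86 = 18.26.

18.26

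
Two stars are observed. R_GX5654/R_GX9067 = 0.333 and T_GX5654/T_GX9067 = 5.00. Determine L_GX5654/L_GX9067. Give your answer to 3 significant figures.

69.3

From the Stefan–Boltzmann law, L ∝ R²T⁴, so
L_GX5654/L_GX9067 = (R_GX5654/R_GX9067)² (T_GX5654/T_GX9067)⁴ = (0.333)² × (5.00)⁴ = 0.1109 × 625.0 = 69.31.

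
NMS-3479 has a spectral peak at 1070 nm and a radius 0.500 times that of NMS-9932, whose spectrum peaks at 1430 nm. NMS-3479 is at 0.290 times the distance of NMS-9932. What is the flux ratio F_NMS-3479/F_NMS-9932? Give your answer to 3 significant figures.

Wien's law: T_NMS-3479/T_NMS-9932 = λ_NMS-9932/λ_NMS-3479 = 1430/1070 = 1.336.
L_NMS-3479/L_NMS-9932 = (R_NMS-3479/R_NMS-9932)²(T_NMS-3479/T_NMS-9932)⁴ = (0.500)²(1.336)⁴ = 0.7975.
F_NMS-3479/F_NMS-9932 = (L_NMS-3479/L_NMS-9932)/(d_NMS-3479/d_NMS-9932)² = 0.7975/(0.290)² = 9.483.

9.48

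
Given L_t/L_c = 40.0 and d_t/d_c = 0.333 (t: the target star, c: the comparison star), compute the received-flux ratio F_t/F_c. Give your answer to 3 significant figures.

361

F = L/(4πd²), so F_t/F_c = (L_t/L_c) / (d_t/d_c)²
= 40.0 / (0.333)² = 40.0 / 0.1109 = 360.7.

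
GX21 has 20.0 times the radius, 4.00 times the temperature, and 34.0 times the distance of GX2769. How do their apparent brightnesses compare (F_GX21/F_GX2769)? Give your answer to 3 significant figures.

L_GX21/L_GX2769 = (R_GX21/R_GX2769)²(T_GX21/T_GX2769)⁴ = (20.0)² × (4.00)⁴ = 1.024×10^5.
F_GX21/F_GX2769 = (L_GX21/L_GX2769)/(d_GX21/d_GX2769)² = 1.024×10^5 / (34.0)² = 88.58.

88.6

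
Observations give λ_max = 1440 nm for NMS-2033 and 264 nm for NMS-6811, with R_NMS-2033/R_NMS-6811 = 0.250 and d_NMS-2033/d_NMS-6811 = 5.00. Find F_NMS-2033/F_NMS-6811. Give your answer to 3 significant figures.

Wien's law: T_NMS-2033/T_NMS-6811 = λ_NMS-6811/λ_NMS-2033 = 264/1440 = 0.1833.
L_NMS-2033/L_NMS-6811 = (R_NMS-2033/R_NMS-6811)²(T_NMS-2033/T_NMS-6811)⁴ = (0.250)²(0.1833)⁴ = 7.061×10^-5.
F_NMS-2033/F_NMS-6811 = (L_NMS-2033/L_NMS-6811)/(d_NMS-2033/d_NMS-6811)² = 7.061×10^-5/(5.00)² = 2.824×10^-6.

2.82×10^-6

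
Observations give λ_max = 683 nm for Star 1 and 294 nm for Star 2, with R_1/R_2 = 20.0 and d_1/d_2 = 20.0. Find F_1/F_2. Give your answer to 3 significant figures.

Wien's law: T_1/T_2 = λ_2/λ_1 = 294/683 = 0.4305.
L_1/L_2 = (R_1/R_2)²(T_1/T_2)⁴ = (20.0)²(0.4305)⁴ = 13.73.
F_1/F_2 = (L_1/L_2)/(d_1/d_2)² = 13.73/(20.0)² = 0.03433.

0.0343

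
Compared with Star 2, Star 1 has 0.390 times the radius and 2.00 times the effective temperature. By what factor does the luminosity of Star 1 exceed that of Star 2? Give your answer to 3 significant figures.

2.43

From the Stefan–Boltzmann law, L ∝ R²T⁴, so
L_1/L_2 = (R_1/R_2)² (T_1/T_2)⁴ = (0.390)² × (2.00)⁴ = 0.1521 × 16.00 = 2.434.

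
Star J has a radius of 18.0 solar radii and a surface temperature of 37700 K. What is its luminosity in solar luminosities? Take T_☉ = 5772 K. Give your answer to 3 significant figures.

5.90×10^5 solar luminosities

L/L_☉ = (R/R_☉)² (T/T_☉)⁴ = (18.0)² × (37700/5772)⁴
       = 324.0 × (6.532)⁴ = 324.0 × 1820 = 5.897×10^5.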